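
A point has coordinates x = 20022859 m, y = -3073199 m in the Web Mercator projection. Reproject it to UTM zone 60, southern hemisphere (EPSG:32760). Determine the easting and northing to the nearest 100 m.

Web Mercator inverse (R = 6378137 m) → φ = -26.59689703°, λ = 179.86840271°.
UTM 60S forward: E = 785668.817 m, N = 7055007.629 m.

E 785700 m, N 7055000 m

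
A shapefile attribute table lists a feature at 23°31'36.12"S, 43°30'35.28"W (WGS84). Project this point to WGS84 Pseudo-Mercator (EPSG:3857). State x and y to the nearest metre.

x -4843489 m, y -2695840 m

Web Mercator is spherical with R = a = 6378137 m.
x = R·λ = 6378137 × -0.759389267 = -4843488.781 m.
y = R·ln tan(π/4 + φ/2) = 6378137 × -0.422668812 = -2695839.590 m.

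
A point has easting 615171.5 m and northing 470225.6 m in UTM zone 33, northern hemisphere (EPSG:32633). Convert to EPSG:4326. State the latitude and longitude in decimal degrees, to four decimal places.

Zone 33N: λ₀ = 15°, k₀ = 0.9996, false easting 500000 m.
Meridian distance M = (N − FN)/k₀ = 470413.8 m.
Inverse transverse Mercator on WGS84 gives φ = 4.25350015°, λ = 16.03780024°.

lat 4.2535°, lon 16.0378°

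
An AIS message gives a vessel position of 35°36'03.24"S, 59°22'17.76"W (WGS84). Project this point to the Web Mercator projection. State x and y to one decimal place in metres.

x -6609216.3 m, y -4245843.9 m

Web Mercator is spherical with R = a = 6378137 m.
x = R·λ = 6378137 × -1.036229902 = -6609216.280 m.
y = R·ln tan(π/4 + φ/2) = 6378137 × -0.665687156 = -4245843.878 m.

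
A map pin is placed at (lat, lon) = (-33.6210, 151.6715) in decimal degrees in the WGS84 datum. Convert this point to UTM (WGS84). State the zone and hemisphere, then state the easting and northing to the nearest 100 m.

Longitude 151.6715° lies in the 6° band [150°, 156°), giving zone 56; latitude is south of the equator, so 56S.
Zone 56 central meridian λ₀ = 6×56 − 183 = 153°; Δλ = -1.3285°.
Transverse Mercator on WGS84 with k₀ = 0.9996 gives E = 376769.430 m, N = 6279074.369 m.

Zone 56S: E 376800 m, N 6279100 m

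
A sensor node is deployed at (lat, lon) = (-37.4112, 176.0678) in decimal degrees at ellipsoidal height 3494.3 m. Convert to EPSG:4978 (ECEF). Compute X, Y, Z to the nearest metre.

X -5063226 m, Y 348035 m, Z -3855863 m

WGS84: a = 6378137 m, e² = 0.006694380; N(φ) = a/√(1−e²sin²φ) = 6386031.361 m.
X = (N+h)·cosφ·cosλ = -5063226.409 m; Y = (N+h)·cosφ·sinλ = 348034.995 m; Z = (N(1−e²)+h)·sinφ = -3855863.396 m.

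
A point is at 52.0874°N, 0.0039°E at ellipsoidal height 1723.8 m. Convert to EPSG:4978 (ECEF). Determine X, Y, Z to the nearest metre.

WGS84: a = 6378137 m, e² = 0.006694380; N(φ) = a/√(1−e²sin²φ) = 6391467.053 m.
X = (N+h)·cosφ·cosλ = 3928351.820 m; Y = (N+h)·cosφ·sinλ = 267.394 m; Z = (N(1−e²)+h)·sinφ = 5010144.697 m.

X 3928352 m, Y 267 m, Z 5010145 m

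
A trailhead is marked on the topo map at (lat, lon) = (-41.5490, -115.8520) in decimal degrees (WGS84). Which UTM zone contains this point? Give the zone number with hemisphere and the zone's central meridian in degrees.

UTM zone = ⌊(λ + 180)/6⌋ + 1; -115.8520° ∈ [-120°, -114°) → zone 11.
Hemisphere: S (φ < 0).
Central meridian λ₀ = 6×11 − 183 = -117°.

Zone 11S, central meridian -117°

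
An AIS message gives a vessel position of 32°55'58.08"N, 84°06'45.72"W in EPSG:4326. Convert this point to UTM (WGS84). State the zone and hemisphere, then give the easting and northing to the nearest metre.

Zone 16N: E 769971 m, N 3647537 m

Longitude -84.1127° lies in the 6° band [-90°, -84°), giving zone 16; latitude is north of the equator, so 16N.
Zone 16 central meridian λ₀ = 6×16 − 183 = -87°; Δλ = +2.8873°.
Transverse Mercator on WGS84 with k₀ = 0.9996 gives E = 769970.893 m, N = 3647537.199 m.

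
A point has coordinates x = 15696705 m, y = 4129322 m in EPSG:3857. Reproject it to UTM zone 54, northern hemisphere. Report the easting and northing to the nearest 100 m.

E 500500 m, N 3844800 m

Web Mercator inverse (R = 6378137 m) → φ = 34.74529944°, λ = 141.00590012°.
UTM 54N forward: E = 500540.059 m, N = 3844798.350 m.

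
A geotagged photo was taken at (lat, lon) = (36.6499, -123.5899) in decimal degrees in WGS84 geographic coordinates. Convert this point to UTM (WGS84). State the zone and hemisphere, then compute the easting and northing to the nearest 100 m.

Zone 10N: E 447300 m, N 4056200 m

Longitude -123.5899° lies in the 6° band [-126°, -120°), giving zone 10; latitude is north of the equator, so 10N.
Zone 10 central meridian λ₀ = 6×10 − 183 = -123°; Δλ = -0.5899°.
Transverse Mercator on WGS84 with k₀ = 0.9996 gives E = 447273.089 m, N = 4056197.812 m.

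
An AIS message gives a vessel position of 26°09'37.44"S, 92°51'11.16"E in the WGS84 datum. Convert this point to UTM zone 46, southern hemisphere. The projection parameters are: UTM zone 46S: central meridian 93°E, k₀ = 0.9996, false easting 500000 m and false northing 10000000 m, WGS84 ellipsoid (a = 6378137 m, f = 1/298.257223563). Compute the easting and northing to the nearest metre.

E 485319 m, N 7106544 m

Zone 46 central meridian λ₀ = 6×46 − 183 = 93°; Δλ = -0.1469°.
Transverse Mercator on WGS84 with k₀ = 0.9996 gives E = 485318.603 m, N = 7106544.380 m.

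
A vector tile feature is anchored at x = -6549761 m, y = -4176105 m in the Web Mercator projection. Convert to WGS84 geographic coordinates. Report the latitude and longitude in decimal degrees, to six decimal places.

lat -35.089901°, lon -58.837504°

R = 6378137 m. λ = x/R = -58.83750414°.
φ = 2·arctan(exp(y/R)) − 90° = 2·arctan(0.51957) − 90° = -35.08990062°.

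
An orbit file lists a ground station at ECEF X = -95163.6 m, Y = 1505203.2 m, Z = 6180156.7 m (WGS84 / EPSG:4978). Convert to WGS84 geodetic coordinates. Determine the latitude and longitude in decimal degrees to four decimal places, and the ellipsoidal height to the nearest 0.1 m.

λ = atan2(Y, X) = 93.61760141°; p = √(X²+Y²) = 1508208.5 m.
Bowring's method on WGS84 (a = 6378137 m, b = 6356752.314 m) gives φ = 76.37390017°, h = 3578.689 m.

lat 76.3739°, lon 93.6176°, h 3578.7 m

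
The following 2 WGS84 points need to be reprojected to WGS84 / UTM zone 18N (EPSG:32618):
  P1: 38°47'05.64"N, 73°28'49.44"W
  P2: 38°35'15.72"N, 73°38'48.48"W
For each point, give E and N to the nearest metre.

UTM zone 18N: λ₀ = -75°, k₀ = 0.9996.
P1 (38.7849°, -73.4804°) → (631985.673, 4294003.652) m.
P2 (38.5877°, -73.6468°) → (617855.408, 4271892.965) m.

P1: E 631986 m, N 4294004 m; P2: E 617855 m, N 4271893 m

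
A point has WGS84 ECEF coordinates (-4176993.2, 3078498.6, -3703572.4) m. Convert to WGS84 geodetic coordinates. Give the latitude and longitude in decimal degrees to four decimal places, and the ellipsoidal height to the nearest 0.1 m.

lat -35.6995°, lon 143.6093°, h 4124.1 m

λ = atan2(Y, X) = 143.60929989°; p = √(X²+Y²) = 5188875.2 m.
Bowring's method on WGS84 (a = 6378137 m, b = 6356752.314 m) gives φ = -35.69949986°, h = 4124.057 m.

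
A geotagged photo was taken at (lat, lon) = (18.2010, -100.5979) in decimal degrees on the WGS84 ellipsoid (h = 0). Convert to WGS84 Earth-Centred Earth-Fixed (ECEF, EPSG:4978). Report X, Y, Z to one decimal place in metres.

X -1114710.2 m, Y -5957608.8 m, Z 1979530.5 m

WGS84: a = 6378137 m, e² = 0.006694380; N(φ) = a/√(1−e²sin²φ) = 6380220.887 m.
X = (N+h)·cosφ·cosλ = -1114710.180 m; Y = (N+h)·cosφ·sinλ = -5957608.811 m; Z = (N(1−e²)+h)·sinφ = 1979530.516 m.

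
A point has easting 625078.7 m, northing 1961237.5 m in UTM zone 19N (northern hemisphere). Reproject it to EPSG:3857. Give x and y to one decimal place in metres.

x -7549721.3 m, y 2006530.5 m

Unproject from UTM 19N (λ₀ = -69°) → φ = 17.73479982°, λ = -67.82030028°.
Web Mercator (R = 6378137 m): x = -7549721.292 m, y = 2006530.538 m.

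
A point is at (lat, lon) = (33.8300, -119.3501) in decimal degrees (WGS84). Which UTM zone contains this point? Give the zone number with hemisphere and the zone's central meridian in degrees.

UTM zone = ⌊(λ + 180)/6⌋ + 1; -119.3501° ∈ [-120°, -114°) → zone 11.
Hemisphere: N (φ ≥ 0).
Central meridian λ₀ = 6×11 − 183 = -117°.

Zone 11N, central meridian -117°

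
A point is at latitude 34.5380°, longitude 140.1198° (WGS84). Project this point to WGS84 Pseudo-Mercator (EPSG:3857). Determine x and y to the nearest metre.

Web Mercator is spherical with R = a = 6378137 m.
x = R·λ = 6378137 × 2.445551857 = 15598064.786 m.
y = R·ln tan(π/4 + φ/2) = 6378137 × 0.643020539 = 4101273.091 m.

x 15598065 m, y 4101273 m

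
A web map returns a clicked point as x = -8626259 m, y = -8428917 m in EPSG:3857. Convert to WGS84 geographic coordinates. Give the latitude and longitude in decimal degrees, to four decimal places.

lat -60.1308°, lon -77.4910°

R = 6378137 m. λ = x/R = -77.49100304°.
φ = 2·arctan(exp(y/R)) − 90° = 2·arctan(0.26673) − 90° = -60.13080081°.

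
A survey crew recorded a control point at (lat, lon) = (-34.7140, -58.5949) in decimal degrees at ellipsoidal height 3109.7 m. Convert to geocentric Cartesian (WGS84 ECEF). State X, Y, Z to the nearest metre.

X 2736281 m, Y -4481851 m, Z -3613602 m

WGS84: a = 6378137 m, e² = 0.006694380; N(φ) = a/√(1−e²sin²φ) = 6385071.891 m.
X = (N+h)·cosφ·cosλ = 2736281.310 m; Y = (N+h)·cosφ·sinλ = -4481851.274 m; Z = (N(1−e²)+h)·sinφ = -3613602.244 m.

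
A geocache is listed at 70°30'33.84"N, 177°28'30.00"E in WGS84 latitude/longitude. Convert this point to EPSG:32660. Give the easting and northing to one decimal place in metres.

E 517687.9 m, N 7822750.8 m

Zone 60 central meridian λ₀ = 6×60 − 183 = 177°; Δλ = +0.4750°.
Transverse Mercator on WGS84 with k₀ = 0.9996 gives E = 517687.925 m, N = 7822750.846 m.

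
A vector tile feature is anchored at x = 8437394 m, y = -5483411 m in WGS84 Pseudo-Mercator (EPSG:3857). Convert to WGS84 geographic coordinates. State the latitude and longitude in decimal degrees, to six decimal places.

lat -44.116000°, lon 75.794400°

R = 6378137 m. λ = x/R = 75.79439988°.
φ = 2·arctan(exp(y/R)) − 90° = 2·arctan(0.42328) − 90° = -44.11599978°.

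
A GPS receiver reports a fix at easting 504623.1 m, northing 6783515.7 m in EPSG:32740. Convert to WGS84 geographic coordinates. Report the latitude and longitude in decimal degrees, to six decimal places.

Zone 40S: λ₀ = 57°, k₀ = 0.9996, false easting 500000 m, false northing 10000000 m.
Meridian distance M = (N − FN)/k₀ = -3217771.4 m.
Inverse transverse Mercator on WGS84 gives φ = -29.07670001°, λ = 57.04750023°.

lat -29.076700°, lon 57.047500°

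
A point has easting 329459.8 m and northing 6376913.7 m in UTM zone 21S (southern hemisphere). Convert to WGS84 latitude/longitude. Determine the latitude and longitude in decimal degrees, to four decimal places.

Zone 21S: λ₀ = -57°, k₀ = 0.9996, false easting 500000 m, false northing 10000000 m.
Meridian distance M = (N − FN)/k₀ = -3624536.1 m.
Inverse transverse Mercator on WGS84 gives φ = -32.73239996°, λ = -58.82000000°.

lat -32.7324°, lon -58.8200°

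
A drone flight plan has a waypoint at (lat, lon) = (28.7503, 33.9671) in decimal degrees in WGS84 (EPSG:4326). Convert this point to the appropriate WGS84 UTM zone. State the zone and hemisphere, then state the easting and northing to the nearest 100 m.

Longitude 33.9671° lies in the 6° band [30°, 36°), giving zone 36; latitude is north of the equator, so 36N.
Zone 36 central meridian λ₀ = 6×36 − 183 = 33°; Δλ = +0.9671°.
Transverse Mercator on WGS84 with k₀ = 0.9996 gives E = 594423.390 m, N = 3180704.831 m.

Zone 36N: E 594400 m, N 3180700 m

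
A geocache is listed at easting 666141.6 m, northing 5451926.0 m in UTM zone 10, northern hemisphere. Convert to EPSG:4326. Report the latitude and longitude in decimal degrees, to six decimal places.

Zone 10N: λ₀ = -123°, k₀ = 0.9996, false easting 500000 m.
Meridian distance M = (N − FN)/k₀ = 5454107.6 m.
Inverse transverse Mercator on WGS84 gives φ = 49.19760019°, λ = -120.71940004°.

lat 49.197600°, lon -120.719400°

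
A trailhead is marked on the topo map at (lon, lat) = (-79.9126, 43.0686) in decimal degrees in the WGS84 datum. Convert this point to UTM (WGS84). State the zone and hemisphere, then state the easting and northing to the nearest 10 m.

Zone 17N: E 588530 m, N 4769010 m

Longitude -79.9126° lies in the 6° band [-84°, -78°), giving zone 17; latitude is north of the equator, so 17N.
Zone 17 central meridian λ₀ = 6×17 − 183 = -81°; Δλ = +1.0874°.
Transverse Mercator on WGS84 with k₀ = 0.9996 gives E = 588533.883 m, N = 4769006.493 m.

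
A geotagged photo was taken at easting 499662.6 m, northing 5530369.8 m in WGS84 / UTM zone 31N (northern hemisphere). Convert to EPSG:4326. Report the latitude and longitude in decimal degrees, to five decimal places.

Zone 31N: λ₀ = 3°, k₀ = 0.9996, false easting 500000 m.
Meridian distance M = (N − FN)/k₀ = 5532582.8 m.
Inverse transverse Mercator on WGS84 gives φ = 49.92570042°, λ = 2.99529936°.

lat 49.92570°, lon 2.99530°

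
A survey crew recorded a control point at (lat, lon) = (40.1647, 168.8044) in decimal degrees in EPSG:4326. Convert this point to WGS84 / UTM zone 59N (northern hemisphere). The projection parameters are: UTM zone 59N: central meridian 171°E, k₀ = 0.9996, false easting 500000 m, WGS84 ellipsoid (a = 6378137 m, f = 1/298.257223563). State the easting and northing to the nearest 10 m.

Zone 59 central meridian λ₀ = 6×59 − 183 = 171°; Δλ = -2.1956°.
Transverse Mercator on WGS84 with k₀ = 0.9996 gives E = 313027.511 m, N = 4448348.810 m.

E 313030 m, N 4448350 m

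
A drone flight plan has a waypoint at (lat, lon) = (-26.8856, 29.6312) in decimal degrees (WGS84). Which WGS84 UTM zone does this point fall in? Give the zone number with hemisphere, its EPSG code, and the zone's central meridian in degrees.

Zone 35S (EPSG:32735), central meridian 27°

UTM zone = ⌊(λ + 180)/6⌋ + 1; 29.6312° ∈ [24°, 30°) → zone 35.
Hemisphere: S (φ < 0).
Central meridian λ₀ = 6×35 − 183 = 27°.
EPSG code: 32735.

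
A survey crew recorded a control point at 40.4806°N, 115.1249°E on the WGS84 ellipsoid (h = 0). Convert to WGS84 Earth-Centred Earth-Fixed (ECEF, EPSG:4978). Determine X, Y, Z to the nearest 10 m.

X -2062770 m, Y 4398570 m, Z 4118720 m

WGS84: a = 6378137 m, e² = 0.006694380; N(φ) = a/√(1−e²sin²φ) = 6387153.516 m.
X = (N+h)·cosφ·cosλ = -2062771.766 m; Y = (N+h)·cosφ·sinλ = 4398568.988 m; Z = (N(1−e²)+h)·sinφ = 4118721.544 m.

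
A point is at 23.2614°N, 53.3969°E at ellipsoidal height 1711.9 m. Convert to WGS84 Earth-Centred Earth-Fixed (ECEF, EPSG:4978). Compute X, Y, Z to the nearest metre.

WGS84: a = 6378137 m, e² = 0.006694380; N(φ) = a/√(1−e²sin²φ) = 6381469.325 m.
X = (N+h)·cosφ·cosλ = 3496701.826 m; Y = (N+h)·cosφ·sinλ = 4707780.838 m; Z = (N(1−e²)+h)·sinφ = 2504017.171 m.

X 3496702 m, Y 4707781 m, Z 2504017 m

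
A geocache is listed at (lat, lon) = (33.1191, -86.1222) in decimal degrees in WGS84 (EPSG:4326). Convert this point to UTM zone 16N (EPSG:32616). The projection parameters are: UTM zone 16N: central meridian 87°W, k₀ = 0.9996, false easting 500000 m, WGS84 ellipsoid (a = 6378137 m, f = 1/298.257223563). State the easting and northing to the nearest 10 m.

E 581890 m, N 3664830 m

Zone 16 central meridian λ₀ = 6×16 − 183 = -87°; Δλ = +0.8778°.
Transverse Mercator on WGS84 with k₀ = 0.9996 gives E = 581891.371 m, N = 3664833.273 m.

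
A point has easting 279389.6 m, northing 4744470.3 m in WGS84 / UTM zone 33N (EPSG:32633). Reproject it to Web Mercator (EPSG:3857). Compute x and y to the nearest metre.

Unproject from UTM 33N (λ₀ = 15°) → φ = 42.82100030°, λ = 12.30129959°.
Web Mercator (R = 6378137 m): x = 1369374.406 m, y = 5284765.833 m.

x 1369374 m, y 5284766 m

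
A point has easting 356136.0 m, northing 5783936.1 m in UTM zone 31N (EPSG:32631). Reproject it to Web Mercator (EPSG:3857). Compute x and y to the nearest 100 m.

x 99700 m, y 6834000 m

Unproject from UTM 31N (λ₀ = 3°) → φ = 52.18710043°, λ = 0.89549953°.
Web Mercator (R = 6378137 m): x = 99686.551 m, y = 6834026.569 m.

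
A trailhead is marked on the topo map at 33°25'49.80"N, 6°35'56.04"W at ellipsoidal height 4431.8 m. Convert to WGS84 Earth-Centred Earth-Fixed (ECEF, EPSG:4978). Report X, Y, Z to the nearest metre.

X 5296694 m, Y -612745 m, Z 3496345 m

WGS84: a = 6378137 m, e² = 0.006694380; N(φ) = a/√(1−e²sin²φ) = 6384626.657 m.
X = (N+h)·cosφ·cosλ = 5296694.054 m; Y = (N+h)·cosφ·sinλ = -612745.361 m; Z = (N(1−e²)+h)·sinφ = 3496345.342 m.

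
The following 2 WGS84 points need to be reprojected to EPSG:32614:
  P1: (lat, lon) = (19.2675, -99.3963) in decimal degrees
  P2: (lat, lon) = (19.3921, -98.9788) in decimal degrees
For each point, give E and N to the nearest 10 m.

UTM zone 14N: λ₀ = -99°, k₀ = 0.9996.
P1 (19.2675°, -99.3963°) → (458356.310, 2130473.690) m.
P2 (19.3921°, -98.9788°) → (502226.019, 2144213.512) m.

P1: E 458360 m, N 2130470 m; P2: E 502230 m, N 2144210 m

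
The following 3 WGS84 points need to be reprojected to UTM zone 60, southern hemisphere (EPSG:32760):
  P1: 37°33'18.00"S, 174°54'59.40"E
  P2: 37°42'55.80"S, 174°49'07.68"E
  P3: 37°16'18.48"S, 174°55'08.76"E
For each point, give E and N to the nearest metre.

UTM zone 60S: λ₀ = 177°, k₀ = 0.9996.
P1 (-37.5550°, 174.9165°) → (315963.918, 5841516.726) m.
P2 (-37.7155°, 174.8188°) → (307747.213, 5823510.833) m.
P3 (-37.2718°, 174.9191°) → (315499.903, 5872945.785) m.

P1: E 315964 m, N 5841517 m; P2: E 307747 m, N 5823511 m; P3: E 315500 m, N 5872946 m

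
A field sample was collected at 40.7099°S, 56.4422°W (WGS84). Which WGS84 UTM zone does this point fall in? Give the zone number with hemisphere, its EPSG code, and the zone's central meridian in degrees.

UTM zone = ⌊(λ + 180)/6⌋ + 1; -56.4422° ∈ [-60°, -54°) → zone 21.
Hemisphere: S (φ < 0).
Central meridian λ₀ = 6×21 − 183 = -57°.
EPSG code: 32721.

Zone 21S (EPSG:32721), central meridian -57°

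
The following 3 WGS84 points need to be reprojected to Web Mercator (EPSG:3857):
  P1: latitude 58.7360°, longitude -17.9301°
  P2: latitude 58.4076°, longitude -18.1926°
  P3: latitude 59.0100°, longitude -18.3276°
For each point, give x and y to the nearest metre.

P1: x -1995970 m, y 8123544 m; P2: x -2025191 m, y 8053433 m; P3: x -2040219 m, y 8182549 m

Web Mercator: x = R·λ, y = R·ln tan(π/4+φ/2), R = 6378137 m.
P1 (58.7360°, -17.9301°) → (-1995969.602, 8123543.827) m.
P2 (58.4076°, -18.1926°) → (-2025190.968, 8053433.434) m.
P3 (59.0100°, -18.3276°) → (-2040219.099, 8182548.584) m.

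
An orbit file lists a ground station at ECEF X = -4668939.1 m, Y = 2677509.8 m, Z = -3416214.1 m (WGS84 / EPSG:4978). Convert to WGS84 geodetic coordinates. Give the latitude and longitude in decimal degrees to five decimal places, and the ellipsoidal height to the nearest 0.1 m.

λ = atan2(Y, X) = 150.16689968°; p = √(X²+Y²) = 5382197.6 m.
Bowring's method on WGS84 (a = 6378137 m, b = 6356752.314 m) gives φ = -32.57860044°, h = 2865.093 m.

lat -32.57860°, lon 150.16690°, h 2865.1 m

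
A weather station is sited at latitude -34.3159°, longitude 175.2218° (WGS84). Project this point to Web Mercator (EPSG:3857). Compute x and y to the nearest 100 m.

Web Mercator is spherical with R = a = 6378137 m.
x = R·λ = 6378137 × 3.058197331 = 19505601.552 m.
y = R·ln tan(π/4 + φ/2) = 6378137 × -0.638321028 = -4071298.964 m.

x 19505600 m, y -4071300 m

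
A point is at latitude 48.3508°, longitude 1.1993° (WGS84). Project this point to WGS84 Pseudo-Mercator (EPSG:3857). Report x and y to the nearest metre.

x 133505 m, y 6165415 m

Web Mercator is spherical with R = a = 6378137 m.
x = R·λ = 6378137 × 0.020931734 = 133505.465 m.
y = R·ln tan(π/4 + φ/2) = 6378137 × 0.966648278 = 6165415.149 m.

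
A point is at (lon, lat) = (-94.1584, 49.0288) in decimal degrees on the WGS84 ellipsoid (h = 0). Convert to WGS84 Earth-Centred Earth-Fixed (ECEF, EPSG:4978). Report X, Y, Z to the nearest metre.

X -303835 m, Y -4178987 m, Z 4792659 m

WGS84: a = 6378137 m, e² = 0.006694380; N(φ) = a/√(1−e²sin²φ) = 6390342.583 m.
X = (N+h)·cosφ·cosλ = -303835.203 m; Y = (N+h)·cosφ·sinλ = -4178986.507 m; Z = (N(1−e²)+h)·sinφ = 4792659.398 m.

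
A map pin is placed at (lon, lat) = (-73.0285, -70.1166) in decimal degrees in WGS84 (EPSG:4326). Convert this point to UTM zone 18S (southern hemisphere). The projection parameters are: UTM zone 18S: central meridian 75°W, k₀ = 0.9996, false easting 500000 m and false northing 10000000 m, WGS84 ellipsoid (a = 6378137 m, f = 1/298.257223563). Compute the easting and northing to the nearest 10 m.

E 574820 m, N 2219910 m

Zone 18 central meridian λ₀ = 6×18 − 183 = -75°; Δλ = +1.9715°.
Transverse Mercator on WGS84 with k₀ = 0.9996 gives E = 574822.706 m, N = 2219913.149 m.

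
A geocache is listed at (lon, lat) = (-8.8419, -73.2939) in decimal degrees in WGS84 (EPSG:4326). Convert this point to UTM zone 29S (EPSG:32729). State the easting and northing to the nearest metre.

E 505073 m, N 1866728 m

Zone 29 central meridian λ₀ = 6×29 − 183 = -9°; Δλ = +0.1581°.
Transverse Mercator on WGS84 with k₀ = 0.9996 gives E = 505072.800 m, N = 1866727.631 m.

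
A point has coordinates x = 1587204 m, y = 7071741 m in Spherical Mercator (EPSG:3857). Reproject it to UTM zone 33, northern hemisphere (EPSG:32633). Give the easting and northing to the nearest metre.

Web Mercator inverse (R = 6378137 m) → φ = 53.47710129°, λ = 14.25809612°.
UTM 33N forward: E = 450761.541 m, N = 5925602.440 m.

E 450762 m, N 5925602 m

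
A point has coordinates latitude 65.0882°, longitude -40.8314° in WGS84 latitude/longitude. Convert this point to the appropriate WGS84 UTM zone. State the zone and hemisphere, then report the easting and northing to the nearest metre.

Zone 24N: E 413932 m, N 7219532 m

Longitude -40.8314° lies in the 6° band [-42°, -36°), giving zone 24; latitude is north of the equator, so 24N.
Zone 24 central meridian λ₀ = 6×24 − 183 = -39°; Δλ = -1.8314°.
Transverse Mercator on WGS84 with k₀ = 0.9996 gives E = 413931.608 m, N = 7219532.058 m.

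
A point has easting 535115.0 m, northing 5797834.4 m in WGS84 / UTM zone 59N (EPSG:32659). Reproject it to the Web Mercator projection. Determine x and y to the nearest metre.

Unproject from UTM 59N (λ₀ = 171°) → φ = 52.32969994°, λ = 171.51529955°.
Web Mercator (R = 6378137 m): x = 19092995.809 m, y = 6859960.383 m.

x 19092996 m, y 6859960 m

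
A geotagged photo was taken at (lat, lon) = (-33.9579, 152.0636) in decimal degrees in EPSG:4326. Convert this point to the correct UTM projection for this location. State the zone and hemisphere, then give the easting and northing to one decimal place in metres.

Zone 56S: E 413481.4 m, N 6242117.0 m

Longitude 152.0636° lies in the 6° band [150°, 156°), giving zone 56; latitude is south of the equator, so 56S.
Zone 56 central meridian λ₀ = 6×56 − 183 = 153°; Δλ = -0.9364°.
Transverse Mercator on WGS84 with k₀ = 0.9996 gives E = 413481.392 m, N = 6242117.032 m.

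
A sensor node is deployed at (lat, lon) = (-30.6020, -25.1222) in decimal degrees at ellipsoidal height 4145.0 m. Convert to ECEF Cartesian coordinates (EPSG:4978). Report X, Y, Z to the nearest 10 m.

WGS84: a = 6378137 m, e² = 0.006694380; N(φ) = a/√(1−e²sin²φ) = 6383676.840 m.
X = (N+h)·cosφ·cosλ = 4978051.941 m; Y = (N+h)·cosφ·sinλ = -2334242.405 m; Z = (N(1−e²)+h)·sinφ = -3230102.751 m.

X 4978050 m, Y -2334240 m, Z -3230100 m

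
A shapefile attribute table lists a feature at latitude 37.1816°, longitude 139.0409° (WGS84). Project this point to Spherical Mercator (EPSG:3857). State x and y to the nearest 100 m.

Web Mercator is spherical with R = a = 6378137 m.
x = R·λ = 6378137 × 2.426721500 = 15477962.187 m.
y = R·ln tan(π/4 + φ/2) = 6378137 × 0.699961416 = 4464449.805 m.

x 15478000 m, y 4464400 m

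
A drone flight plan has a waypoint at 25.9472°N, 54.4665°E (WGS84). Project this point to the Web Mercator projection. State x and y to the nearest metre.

Web Mercator is spherical with R = a = 6378137 m.
x = R·λ = 6378137 × 0.950619757 = 6063183.045 m.
y = R·ln tan(π/4 + φ/2) = 6378137 × 0.469187618 = 2992542.906 m.

x 6063183 m, y 2992543 m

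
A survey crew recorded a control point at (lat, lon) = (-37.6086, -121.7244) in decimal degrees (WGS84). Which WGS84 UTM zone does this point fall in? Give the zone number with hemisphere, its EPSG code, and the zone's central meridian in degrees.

UTM zone = ⌊(λ + 180)/6⌋ + 1; -121.7244° ∈ [-126°, -120°) → zone 10.
Hemisphere: S (φ < 0).
Central meridian λ₀ = 6×10 − 183 = -123°.
EPSG code: 32710.

Zone 10S (EPSG:32710), central meridian -123°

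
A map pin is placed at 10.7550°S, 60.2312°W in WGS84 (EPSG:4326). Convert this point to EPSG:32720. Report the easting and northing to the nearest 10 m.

E 802830 m, N 8809740 m

Zone 20 central meridian λ₀ = 6×20 − 183 = -63°; Δλ = +2.7688°.
Transverse Mercator on WGS84 with k₀ = 0.9996 gives E = 802831.803 m, N = 8809743.877 m.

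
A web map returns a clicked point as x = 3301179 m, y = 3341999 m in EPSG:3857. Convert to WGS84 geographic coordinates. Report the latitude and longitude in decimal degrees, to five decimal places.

R = 6378137 m. λ = x/R = 29.65499551°.
φ = 2·arctan(exp(y/R)) − 90° = 2·arctan(1.68873) − 90° = 28.73530314°.

lat 28.73530°, lon 29.65500°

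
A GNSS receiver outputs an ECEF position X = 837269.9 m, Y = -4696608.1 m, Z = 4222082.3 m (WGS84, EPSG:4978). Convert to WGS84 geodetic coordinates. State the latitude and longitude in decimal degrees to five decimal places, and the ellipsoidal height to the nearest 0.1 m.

λ = atan2(Y, X) = -79.89200020°; p = √(X²+Y²) = 4770654.9 m.
Bowring's method on WGS84 (a = 6378137 m, b = 6356752.314 m) gives φ = 41.70019994°, h = 1927.975 m.

lat 41.70020°, lon -79.89200°, h 1928.0 m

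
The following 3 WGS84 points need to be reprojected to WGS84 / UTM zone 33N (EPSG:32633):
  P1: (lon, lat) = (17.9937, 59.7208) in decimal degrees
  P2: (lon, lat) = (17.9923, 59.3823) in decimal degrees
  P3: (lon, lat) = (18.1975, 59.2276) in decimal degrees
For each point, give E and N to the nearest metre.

P1: E 668349 m, N 6624117 m; P2: E 669968 m, N 6586443 m; P3: E 682445 m, N 6569772 m

UTM zone 33N: λ₀ = 15°, k₀ = 0.9996.
P1 (59.7208°, 17.9937°) → (668348.967, 6624117.406) m.
P2 (59.3823°, 17.9923°) → (669967.844, 6586443.480) m.
P3 (59.2276°, 18.1975°) → (682444.843, 6569771.672) m.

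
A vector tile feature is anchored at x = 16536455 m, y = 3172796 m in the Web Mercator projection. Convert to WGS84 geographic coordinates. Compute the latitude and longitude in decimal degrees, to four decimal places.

R = 6378137 m. λ = x/R = 148.54950272°.
φ = 2·arctan(exp(y/R)) − 90° = 2·arctan(1.64452) − 90° = 27.39409833°.

lat 27.3941°, lon 148.5495°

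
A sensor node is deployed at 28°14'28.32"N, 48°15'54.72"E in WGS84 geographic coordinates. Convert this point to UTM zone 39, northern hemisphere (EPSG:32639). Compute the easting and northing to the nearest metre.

Zone 39 central meridian λ₀ = 6×39 − 183 = 51°; Δλ = -2.7348°.
Transverse Mercator on WGS84 with k₀ = 0.9996 gives E = 231652.007 m, N = 3126953.698 m.

E 231652 m, N 3126954 m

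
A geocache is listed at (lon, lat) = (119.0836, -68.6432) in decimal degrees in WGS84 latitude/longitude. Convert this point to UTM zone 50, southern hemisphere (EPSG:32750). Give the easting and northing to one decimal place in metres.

Zone 50 central meridian λ₀ = 6×50 − 183 = 117°; Δλ = +2.0836°.
Transverse Mercator on WGS84 with k₀ = 0.9996 gives E = 584667.312 m, N = 2383987.849 m.

E 584667.3 m, N 2383987.8 m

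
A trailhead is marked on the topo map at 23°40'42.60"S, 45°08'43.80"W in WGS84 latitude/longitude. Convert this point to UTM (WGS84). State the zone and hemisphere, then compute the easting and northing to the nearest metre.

Zone 23S: E 485164 m, N 7381360 m

Longitude -45.1455° lies in the 6° band [-48°, -42°), giving zone 23; latitude is south of the equator, so 23S.
Zone 23 central meridian λ₀ = 6×23 − 183 = -45°; Δλ = -0.1455°.
Transverse Mercator on WGS84 with k₀ = 0.9996 gives E = 485164.495 m, N = 7381359.677 m.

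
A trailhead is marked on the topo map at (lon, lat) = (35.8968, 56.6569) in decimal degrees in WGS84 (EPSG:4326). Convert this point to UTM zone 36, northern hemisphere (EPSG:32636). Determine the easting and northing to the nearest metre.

E 677561 m, N 6282946 m

Zone 36 central meridian λ₀ = 6×36 − 183 = 33°; Δλ = +2.8968°.
Transverse Mercator on WGS84 with k₀ = 0.9996 gives E = 677560.754 m, N = 6282945.738 m.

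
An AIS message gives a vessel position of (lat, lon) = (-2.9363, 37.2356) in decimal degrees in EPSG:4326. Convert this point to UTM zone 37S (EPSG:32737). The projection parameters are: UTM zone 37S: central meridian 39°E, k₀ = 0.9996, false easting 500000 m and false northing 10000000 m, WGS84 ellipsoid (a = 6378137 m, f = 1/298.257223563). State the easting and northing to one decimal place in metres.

E 303891.5 m, N 9675293.1 m

Zone 37 central meridian λ₀ = 6×37 − 183 = 39°; Δλ = -1.7644°.
Transverse Mercator on WGS84 with k₀ = 0.9996 gives E = 303891.456 m, N = 9675293.059 m.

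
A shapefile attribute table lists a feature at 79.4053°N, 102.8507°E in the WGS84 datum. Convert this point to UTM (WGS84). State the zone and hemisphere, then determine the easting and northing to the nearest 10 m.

Zone 48N: E 455890 m, N 8816020 m

Longitude 102.8507° lies in the 6° band [102°, 108°), giving zone 48; latitude is north of the equator, so 48N.
Zone 48 central meridian λ₀ = 6×48 − 183 = 105°; Δλ = -2.1493°.
Transverse Mercator on WGS84 with k₀ = 0.9996 gives E = 455894.081 m, N = 8816022.682 m.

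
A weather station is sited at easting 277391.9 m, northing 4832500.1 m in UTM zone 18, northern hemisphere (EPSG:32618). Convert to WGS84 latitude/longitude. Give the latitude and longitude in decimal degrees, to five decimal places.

lat 43.61220°, lon -77.75860°

Zone 18N: λ₀ = -75°, k₀ = 0.9996, false easting 500000 m.
Meridian distance M = (N − FN)/k₀ = 4834433.9 m.
Inverse transverse Mercator on WGS84 gives φ = 43.61219973°, λ = -77.75860055°.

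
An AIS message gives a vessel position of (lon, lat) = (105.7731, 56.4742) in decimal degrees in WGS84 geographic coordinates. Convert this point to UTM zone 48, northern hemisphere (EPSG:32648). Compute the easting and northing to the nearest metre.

Zone 48 central meridian λ₀ = 6×48 − 183 = 105°; Δλ = +0.7731°.
Transverse Mercator on WGS84 with k₀ = 0.9996 gives E = 547623.948 m, N = 6259126.654 m.

E 547624 m, N 6259127 m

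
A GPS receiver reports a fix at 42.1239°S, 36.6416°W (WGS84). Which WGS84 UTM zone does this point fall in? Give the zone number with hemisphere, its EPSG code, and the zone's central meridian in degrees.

Zone 24S (EPSG:32724), central meridian -39°

UTM zone = ⌊(λ + 180)/6⌋ + 1; -36.6416° ∈ [-42°, -36°) → zone 24.
Hemisphere: S (φ < 0).
Central meridian λ₀ = 6×24 − 183 = -39°.
EPSG code: 32724.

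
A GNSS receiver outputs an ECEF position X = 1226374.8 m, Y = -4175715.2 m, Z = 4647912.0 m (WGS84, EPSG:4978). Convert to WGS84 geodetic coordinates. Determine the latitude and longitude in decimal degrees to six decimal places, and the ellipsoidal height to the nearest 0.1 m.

lat 47.074600°, lon -73.632900°, h 676.1 m

λ = atan2(Y, X) = -73.63290010°; p = √(X²+Y²) = 4352079.1 m.
Bowring's method on WGS84 (a = 6378137 m, b = 6356752.314 m) gives φ = 47.07459983°, h = 676.130 m.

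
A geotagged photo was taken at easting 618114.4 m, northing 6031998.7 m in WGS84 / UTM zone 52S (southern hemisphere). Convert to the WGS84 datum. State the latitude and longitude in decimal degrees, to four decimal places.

Zone 52S: λ₀ = 129°, k₀ = 0.9996, false easting 500000 m, false northing 10000000 m.
Meridian distance M = (N − FN)/k₀ = -3969589.1 m.
Inverse transverse Mercator on WGS84 gives φ = -35.84909989°, λ = 130.30800048°.

lat -35.8491°, lon 130.3080°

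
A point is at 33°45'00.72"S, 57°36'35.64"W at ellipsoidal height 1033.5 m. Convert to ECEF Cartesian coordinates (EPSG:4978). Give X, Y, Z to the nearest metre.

X 2844231 m, Y -4483503 m, Z -3524016 m

WGS84: a = 6378137 m, e² = 0.006694380; N(φ) = a/√(1−e²sin²φ) = 6384736.794 m.
X = (N+h)·cosφ·cosλ = 2844230.706 m; Y = (N+h)·cosφ·sinλ = -4483502.617 m; Z = (N(1−e²)+h)·sinφ = -3524016.198 m.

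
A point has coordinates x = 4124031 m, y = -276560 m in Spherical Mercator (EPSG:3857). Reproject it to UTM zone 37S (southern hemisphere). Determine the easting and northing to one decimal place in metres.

Web Mercator inverse (R = 6378137 m) → φ = -2.48360262°, λ = 37.04680079°.
UTM 37S forward: E = 282818.430 m, N = 9725325.102 m.

E 282818.4 m, N 9725325.1 m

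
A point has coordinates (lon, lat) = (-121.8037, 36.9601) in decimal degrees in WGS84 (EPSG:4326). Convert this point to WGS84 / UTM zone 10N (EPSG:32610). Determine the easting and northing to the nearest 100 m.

E 606500 m, N 4091100 m

Zone 10 central meridian λ₀ = 6×10 − 183 = -123°; Δλ = +1.1963°.
Transverse Mercator on WGS84 with k₀ = 0.9996 gives E = 606499.825 m, N = 4091114.699 m.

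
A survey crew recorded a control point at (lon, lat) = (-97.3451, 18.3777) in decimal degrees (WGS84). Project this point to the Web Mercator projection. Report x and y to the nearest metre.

Web Mercator is spherical with R = a = 6378137 m.
x = R·λ = 6378137 × -1.698992506 = -10836406.963 m.
y = R·ln tan(π/4 + φ/2) = 6378137 × 0.326397097 = 2081805.399 m.

x -10836407 m, y 2081805 m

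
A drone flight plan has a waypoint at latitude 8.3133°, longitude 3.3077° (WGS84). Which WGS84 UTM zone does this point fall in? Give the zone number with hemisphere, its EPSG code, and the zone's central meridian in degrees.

UTM zone = ⌊(λ + 180)/6⌋ + 1; 3.3077° ∈ [0°, 6°) → zone 31.
Hemisphere: N (φ ≥ 0).
Central meridian λ₀ = 6×31 − 183 = 3°.
EPSG code: 32631.

Zone 31N (EPSG:32631), central meridian 3°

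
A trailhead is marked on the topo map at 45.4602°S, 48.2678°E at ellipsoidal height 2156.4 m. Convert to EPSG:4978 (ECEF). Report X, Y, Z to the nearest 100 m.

X 2984000 m, Y 3345300 m, Z -4524900 m

WGS84: a = 6378137 m, e² = 0.006694380; N(φ) = a/√(1−e²sin²φ) = 6389010.628 m.
X = (N+h)·cosφ·cosλ = 2983970.935 m; Y = (N+h)·cosφ·sinλ = 3345348.430 m; Z = (N(1−e²)+h)·sinφ = -4524904.698 m.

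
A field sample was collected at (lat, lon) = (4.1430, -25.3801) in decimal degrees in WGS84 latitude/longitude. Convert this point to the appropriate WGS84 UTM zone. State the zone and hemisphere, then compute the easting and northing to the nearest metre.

Zone 26N: E 679810 m, N 458118 m

Longitude -25.3801° lies in the 6° band [-30°, -24°), giving zone 26; latitude is north of the equator, so 26N.
Zone 26 central meridian λ₀ = 6×26 − 183 = -27°; Δλ = +1.6199°.
Transverse Mercator on WGS84 with k₀ = 0.9996 gives E = 679810.287 m, N = 458117.663 m.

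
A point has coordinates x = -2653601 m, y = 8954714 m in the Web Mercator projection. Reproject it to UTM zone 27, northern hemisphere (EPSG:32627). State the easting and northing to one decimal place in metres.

E 353357.2 m, N 6922005.3 m

Web Mercator inverse (R = 6378137 m) → φ = 62.40039793°, λ = -23.83770336°.
UTM 27N forward: E = 353357.2499 m, N = 6922005.296 m.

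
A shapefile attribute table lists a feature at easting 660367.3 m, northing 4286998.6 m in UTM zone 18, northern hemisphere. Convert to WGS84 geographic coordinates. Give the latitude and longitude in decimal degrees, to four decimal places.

lat 38.7171°, lon -73.1554°

Zone 18N: λ₀ = -75°, k₀ = 0.9996, false easting 500000 m.
Meridian distance M = (N − FN)/k₀ = 4288714.1 m.
Inverse transverse Mercator on WGS84 gives φ = 38.71710018°, λ = -73.15540043°.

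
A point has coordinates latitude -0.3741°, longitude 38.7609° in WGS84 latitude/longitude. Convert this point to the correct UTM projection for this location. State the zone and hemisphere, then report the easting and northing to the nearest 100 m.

Zone 37S: E 473400 m, N 9958700 m

Longitude 38.7609° lies in the 6° band [36°, 42°), giving zone 37; latitude is south of the equator, so 37S.
Zone 37 central meridian λ₀ = 6×37 − 183 = 39°; Δλ = -0.2391°.
Transverse Mercator on WGS84 with k₀ = 0.9996 gives E = 473394.642 m, N = 9958650.341 m.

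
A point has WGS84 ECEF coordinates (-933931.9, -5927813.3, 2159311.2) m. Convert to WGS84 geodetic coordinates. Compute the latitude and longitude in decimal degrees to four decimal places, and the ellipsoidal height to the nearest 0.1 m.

lat 19.9131°, lon -98.9534°, h 1928.7 m

λ = atan2(Y, X) = -98.95340043°; p = √(X²+Y²) = 6000933.2 m.
Bowring's method on WGS84 (a = 6378137 m, b = 6356752.314 m) gives φ = 19.91309988°, h = 1928.701 m.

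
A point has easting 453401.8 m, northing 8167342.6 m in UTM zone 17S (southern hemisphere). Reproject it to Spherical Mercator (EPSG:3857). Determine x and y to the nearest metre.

Unproject from UTM 17S (λ₀ = -81°) → φ = -16.57559970°, λ = -81.43680036°.
Web Mercator (R = 6378137 m): x = -9065503.148 m, y = -1871477.757 m.

x -9065503 m, y -1871478 m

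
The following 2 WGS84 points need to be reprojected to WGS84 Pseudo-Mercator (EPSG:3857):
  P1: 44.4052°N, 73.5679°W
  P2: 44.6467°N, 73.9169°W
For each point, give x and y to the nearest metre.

Web Mercator: x = R·λ, y = R·ln tan(π/4+φ/2), R = 6378137 m.
P1 (44.4052°, -73.5679°) → (-8189541.167, 5528363.445) m.
P2 (44.6467°, -73.9169°) → (-8228391.669, 5566072.063) m.

P1: x -8189541 m, y 5528363 m; P2: x -8228392 m, y 5566072 m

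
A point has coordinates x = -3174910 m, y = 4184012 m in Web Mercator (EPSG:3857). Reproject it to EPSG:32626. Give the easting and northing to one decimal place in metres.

Web Mercator inverse (R = 6378137 m) → φ = 35.14800010°, λ = -28.52070179°.
UTM 26N forward: E = 361478.236 m, N = 3890514.335 m.

E 361478.2 m, N 3890514.3 m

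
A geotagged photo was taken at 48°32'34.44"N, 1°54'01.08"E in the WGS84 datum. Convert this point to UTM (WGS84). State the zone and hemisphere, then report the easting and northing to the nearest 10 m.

Zone 31N: E 418830 m, N 5377230 m

Longitude 1.9003° lies in the 6° band [0°, 6°), giving zone 31; latitude is north of the equator, so 31N.
Zone 31 central meridian λ₀ = 6×31 − 183 = 3°; Δλ = -1.0997°.
Transverse Mercator on WGS84 with k₀ = 0.9996 gives E = 418832.306 m, N = 5377227.981 m.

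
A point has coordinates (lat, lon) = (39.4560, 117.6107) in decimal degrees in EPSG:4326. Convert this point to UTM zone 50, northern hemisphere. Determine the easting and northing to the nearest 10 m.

Zone 50 central meridian λ₀ = 6×50 − 183 = 117°; Δλ = +0.6107°.
Transverse Mercator on WGS84 with k₀ = 0.9996 gives E = 552540.668 m, N = 4367559.324 m.

E 552540 m, N 4367560 m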